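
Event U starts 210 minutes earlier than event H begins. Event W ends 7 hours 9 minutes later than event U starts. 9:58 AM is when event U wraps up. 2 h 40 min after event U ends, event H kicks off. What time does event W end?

Event H starts at 9:58 AM + 160 min = 12:38 PM.
Event U starts at 12:38 PM − 210 min = 9:08 AM.
Event W ends at 9:08 AM + 429 min = 4:17 PM.

4:17 PM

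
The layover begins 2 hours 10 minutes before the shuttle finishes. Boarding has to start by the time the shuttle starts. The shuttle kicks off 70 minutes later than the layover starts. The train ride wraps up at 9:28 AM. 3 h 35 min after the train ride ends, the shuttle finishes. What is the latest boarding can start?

The shuttle ends at 9:28 AM + 215 min = 1:03 PM.
The layover starts at 1:03 PM − 130 min = 10:53 AM.
The shuttle starts at 10:53 AM + 70 min = 12:03 PM.
Boarding is bounded by the shuttle, so the latest it can start is 12:03 PM.

12:03 PM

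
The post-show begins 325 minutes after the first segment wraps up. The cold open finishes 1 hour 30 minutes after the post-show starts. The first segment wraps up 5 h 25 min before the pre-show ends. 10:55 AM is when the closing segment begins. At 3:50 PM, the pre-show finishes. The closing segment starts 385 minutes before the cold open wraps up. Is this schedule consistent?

Yes

The first segment ends at 3:50 PM − 325 min = 10:25 AM.
The post-show starts at 10:25 AM + 325 min = 3:50 PM.
The cold open ends at 3:50 PM + 90 min = 5:20 PM.
The closing segment starts at 5:20 PM − 385 min = 10:55 AM.
That matches the stated 10:55 AM, so the schedule is consistent.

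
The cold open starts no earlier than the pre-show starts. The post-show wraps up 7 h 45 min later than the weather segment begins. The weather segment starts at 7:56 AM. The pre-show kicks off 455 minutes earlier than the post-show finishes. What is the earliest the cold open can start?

The post-show ends at 7:56 AM + 465 min = 3:41 PM.
The pre-show starts at 3:41 PM − 455 min = 8:06 AM.
The cold open is bounded by the pre-show, so the earliest it can start is 8:06 AM.

8:06 AM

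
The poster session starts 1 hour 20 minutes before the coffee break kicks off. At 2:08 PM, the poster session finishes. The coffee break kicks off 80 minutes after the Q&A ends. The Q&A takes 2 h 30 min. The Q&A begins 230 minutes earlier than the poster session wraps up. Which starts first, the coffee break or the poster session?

The Q&A starts at 2:08 PM − 230 min = 10:18 AM.
The Q&A ends at 10:18 AM + 150 min = 12:48 PM.
The coffee break starts at 12:48 PM + 80 min = 2:08 PM.
The poster session starts at 2:08 PM − 80 min = 12:48 PM.
The coffee break starts at 2:08 PM and the poster session starts at 12:48 PM, so the poster session is first.

the poster session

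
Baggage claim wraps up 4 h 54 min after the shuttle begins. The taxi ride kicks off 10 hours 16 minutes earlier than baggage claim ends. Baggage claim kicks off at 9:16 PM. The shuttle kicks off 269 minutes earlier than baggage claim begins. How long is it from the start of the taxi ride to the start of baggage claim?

The shuttle starts at 9:16 PM − 269 min = 4:47 PM.
Baggage claim ends at 4:47 PM + 294 min = 9:41 PM.
The taxi ride starts at 9:41 PM − 616 min = 11:25 AM.
From 11:25 AM to 9:16 PM is 591 minutes.

591 minutes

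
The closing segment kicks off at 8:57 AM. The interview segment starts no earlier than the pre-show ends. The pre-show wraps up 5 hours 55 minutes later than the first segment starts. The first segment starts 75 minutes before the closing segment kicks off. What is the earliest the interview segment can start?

1:37 PM

The first segment starts at 8:57 AM − 75 min = 7:42 AM.
The pre-show ends at 7:42 AM + 355 min = 1:37 PM.
The interview segment is bounded by the pre-show, so the earliest it can start is 1:37 PM.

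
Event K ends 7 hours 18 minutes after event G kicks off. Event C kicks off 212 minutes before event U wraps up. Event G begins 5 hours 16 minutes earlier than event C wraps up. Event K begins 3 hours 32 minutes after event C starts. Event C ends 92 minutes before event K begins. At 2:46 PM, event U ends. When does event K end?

Event C starts at 2:46 PM − 212 min = 11:14 AM.
Event K starts at 11:14 AM + 212 min = 2:46 PM.
Event C ends at 2:46 PM − 92 min = 1:14 PM.
Event G starts at 1:14 PM − 316 min = 7:58 AM.
Event K ends at 7:58 AM + 438 min = 3:16 PM.

3:16 PM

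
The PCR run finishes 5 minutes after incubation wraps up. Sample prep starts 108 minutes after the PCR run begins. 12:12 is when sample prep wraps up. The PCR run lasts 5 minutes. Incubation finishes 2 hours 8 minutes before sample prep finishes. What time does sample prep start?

11:52

Incubation ends at 12:12 − 128 min = 10:04.
The PCR run ends at 10:04 + 5 min = 10:09.
The PCR run starts at 10:09 − 5 min = 10:04.
Sample prep starts at 10:04 + 108 min = 11:52.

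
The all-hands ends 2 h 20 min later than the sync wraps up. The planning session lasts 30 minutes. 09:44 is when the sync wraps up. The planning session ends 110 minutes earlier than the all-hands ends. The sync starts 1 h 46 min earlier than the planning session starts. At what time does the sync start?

07:58

The all-hands ends at 09:44 + 140 min = 12:04.
The planning session ends at 12:04 − 110 min = 10:14.
The planning session starts at 10:14 − 30 min = 09:44.
The sync starts at 09:44 − 106 min = 07:58.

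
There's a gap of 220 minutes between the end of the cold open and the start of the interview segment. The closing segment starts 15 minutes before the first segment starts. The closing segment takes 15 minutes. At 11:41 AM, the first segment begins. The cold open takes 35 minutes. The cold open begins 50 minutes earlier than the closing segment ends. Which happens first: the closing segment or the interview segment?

The closing segment starts at 11:41 AM − 15 min = 11:26 AM.
The closing segment ends at 11:26 AM + 15 min = 11:41 AM.
The cold open starts at 11:41 AM − 50 min = 10:51 AM.
The cold open ends at 10:51 AM + 35 min = 11:26 AM.
The interview segment starts at 11:26 AM + 220 min = 3:06 PM.
The closing segment starts at 11:26 AM and the interview segment starts at 3:06 PM, so the closing segment is first.

the closing segment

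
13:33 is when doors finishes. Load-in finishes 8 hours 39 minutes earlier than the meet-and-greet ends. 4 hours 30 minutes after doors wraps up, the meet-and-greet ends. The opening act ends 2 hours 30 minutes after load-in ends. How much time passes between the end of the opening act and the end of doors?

99 minutes

The meet-and-greet ends at 13:33 + 270 min = 18:03.
Load-in ends at 18:03 − 519 min = 09:24.
The opening act ends at 09:24 + 150 min = 11:54.
From 11:54 to 13:33 is 99 minutes.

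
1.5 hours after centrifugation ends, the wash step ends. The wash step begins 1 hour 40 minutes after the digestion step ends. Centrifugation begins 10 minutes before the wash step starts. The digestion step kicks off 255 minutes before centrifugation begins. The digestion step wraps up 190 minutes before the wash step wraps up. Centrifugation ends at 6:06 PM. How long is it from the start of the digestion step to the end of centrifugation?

The wash step ends at 6:06 PM + 90 min = 7:36 PM.
The digestion step ends at 7:36 PM − 190 min = 4:26 PM.
The wash step starts at 4:26 PM + 100 min = 6:06 PM.
Centrifugation starts at 6:06 PM − 10 min = 5:56 PM.
The digestion step starts at 5:56 PM − 255 min = 1:41 PM.
From 1:41 PM to 6:06 PM is 265 minutes.

265 minutes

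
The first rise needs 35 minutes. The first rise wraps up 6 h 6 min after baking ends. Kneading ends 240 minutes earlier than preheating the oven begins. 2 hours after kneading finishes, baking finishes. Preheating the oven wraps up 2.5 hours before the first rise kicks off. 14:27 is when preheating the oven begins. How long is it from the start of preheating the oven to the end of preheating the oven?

1 h 1 min

Kneading ends at 14:27 − 240 min = 10:27.
Baking ends at 10:27 + 120 min = 12:27.
The first rise ends at 12:27 + 366 min = 18:33.
The first rise starts at 18:33 − 35 min = 17:58.
Preheating the oven ends at 17:58 − 150 min = 15:28.
From 14:27 to 15:28 is 1 h 1 min.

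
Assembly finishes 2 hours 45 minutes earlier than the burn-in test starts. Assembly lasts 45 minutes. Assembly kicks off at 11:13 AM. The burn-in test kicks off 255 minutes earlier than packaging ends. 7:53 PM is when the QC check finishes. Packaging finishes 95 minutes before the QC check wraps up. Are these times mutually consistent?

No

Packaging ends at 7:53 PM − 95 min = 6:18 PM.
The burn-in test starts at 6:18 PM − 255 min = 2:03 PM.
Assembly ends at 2:03 PM − 165 min = 11:18 AM.
Assembly starts at 11:18 AM − 45 min = 10:33 AM.
But assembly is also said to start at 11:13 AM — a 40-minute conflict.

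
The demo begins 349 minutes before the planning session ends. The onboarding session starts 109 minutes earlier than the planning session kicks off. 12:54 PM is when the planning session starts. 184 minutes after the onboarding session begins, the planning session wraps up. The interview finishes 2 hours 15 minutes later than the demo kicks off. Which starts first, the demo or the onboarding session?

the demo

The onboarding session starts at 12:54 PM − 109 min = 11:05 AM.
The planning session ends at 11:05 AM + 184 min = 2:09 PM.
The demo starts at 2:09 PM − 349 min = 8:20 AM.
The demo starts at 8:20 AM and the onboarding session starts at 11:05 AM, so the demo is first.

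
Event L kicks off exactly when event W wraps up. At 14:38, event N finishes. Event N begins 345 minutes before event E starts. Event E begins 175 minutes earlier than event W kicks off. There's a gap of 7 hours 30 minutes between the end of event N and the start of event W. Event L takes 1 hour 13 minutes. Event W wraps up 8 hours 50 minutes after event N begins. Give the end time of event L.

23:31

Event W starts at 14:38 + 450 min = 22:08.
Event E starts at 22:08 − 175 min = 19:13.
Event N starts at 19:13 − 345 min = 13:28.
Event W ends at 13:28 + 530 min = 22:18.
So event L starts at 22:18.
Event L ends at 22:18 + 73 min = 23:31.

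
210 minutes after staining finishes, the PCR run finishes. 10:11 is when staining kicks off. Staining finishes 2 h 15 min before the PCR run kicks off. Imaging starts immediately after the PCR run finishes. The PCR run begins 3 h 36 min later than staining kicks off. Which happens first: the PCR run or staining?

staining

The PCR run starts at 10:11 + 216 min = 13:47.
The PCR run starts at 13:47 and staining starts at 10:11, so staining is first.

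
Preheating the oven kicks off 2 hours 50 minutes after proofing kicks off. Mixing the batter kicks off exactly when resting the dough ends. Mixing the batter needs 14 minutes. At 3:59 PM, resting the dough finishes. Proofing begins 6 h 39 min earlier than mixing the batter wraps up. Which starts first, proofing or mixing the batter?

Mixing the batter starts at 3:59 PM.
Mixing the batter ends at 3:59 PM + 14 min = 4:13 PM.
Proofing starts at 4:13 PM − 399 min = 9:34 AM.
Proofing starts at 9:34 AM and mixing the batter starts at 3:59 PM, so proofing is first.

proofing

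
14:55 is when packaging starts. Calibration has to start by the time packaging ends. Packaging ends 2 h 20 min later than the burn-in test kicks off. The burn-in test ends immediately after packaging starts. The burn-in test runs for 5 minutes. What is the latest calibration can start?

The burn-in test ends at 14:55.
The burn-in test starts at 14:55 − 5 min = 14:50.
Packaging ends at 14:50 + 140 min = 17:10.
Calibration is bounded by packaging, so the latest it can start is 17:10.

17:10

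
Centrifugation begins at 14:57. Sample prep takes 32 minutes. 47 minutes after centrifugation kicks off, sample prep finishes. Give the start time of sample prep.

Sample prep ends at 14:57 + 47 min = 15:44.
Sample prep starts at 15:44 − 32 min = 15:12.

15:12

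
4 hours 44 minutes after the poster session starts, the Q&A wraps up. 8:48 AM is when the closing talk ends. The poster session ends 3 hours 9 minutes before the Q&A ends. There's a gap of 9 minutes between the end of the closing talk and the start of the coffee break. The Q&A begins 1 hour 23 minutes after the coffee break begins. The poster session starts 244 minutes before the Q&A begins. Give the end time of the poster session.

7:51 AM

The coffee break starts at 8:48 AM + 9 min = 8:57 AM.
The Q&A starts at 8:57 AM + 83 min = 10:20 AM.
The poster session starts at 10:20 AM − 244 min = 6:16 AM.
The Q&A ends at 6:16 AM + 284 min = 11:00 AM.
The poster session ends at 11:00 AM − 189 min = 7:51 AM.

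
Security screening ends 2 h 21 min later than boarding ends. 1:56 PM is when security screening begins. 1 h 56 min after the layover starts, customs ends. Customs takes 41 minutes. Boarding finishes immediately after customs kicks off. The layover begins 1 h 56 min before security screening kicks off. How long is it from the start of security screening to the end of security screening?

1 hour 40 minutes

The layover starts at 1:56 PM − 116 min = 12:00 PM.
Customs ends at 12:00 PM + 116 min = 1:56 PM.
Customs starts at 1:56 PM − 41 min = 1:15 PM.
So boarding ends at 1:15 PM.
Security screening ends at 1:15 PM + 141 min = 3:36 PM.
From 1:56 PM to 3:36 PM is 1 hour 40 minutes.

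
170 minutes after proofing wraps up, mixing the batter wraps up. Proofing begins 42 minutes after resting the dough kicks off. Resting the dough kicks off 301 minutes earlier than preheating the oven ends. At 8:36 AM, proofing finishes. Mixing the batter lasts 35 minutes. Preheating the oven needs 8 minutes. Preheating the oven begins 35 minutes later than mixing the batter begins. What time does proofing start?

Mixing the batter ends at 8:36 AM + 170 min = 11:26 AM.
Mixing the batter starts at 11:26 AM − 35 min = 10:51 AM.
Preheating the oven starts at 10:51 AM + 35 min = 11:26 AM.
Preheating the oven ends at 11:26 AM + 8 min = 11:34 AM.
Resting the dough starts at 11:34 AM − 301 min = 6:33 AM.
Proofing starts at 6:33 AM + 42 min = 7:15 AM.

7:15 AM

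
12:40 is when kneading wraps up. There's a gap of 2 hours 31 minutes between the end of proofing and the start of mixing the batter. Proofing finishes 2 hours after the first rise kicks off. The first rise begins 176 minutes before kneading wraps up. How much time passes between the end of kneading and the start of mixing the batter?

The first rise starts at 12:40 − 176 min = 09:44.
Proofing ends at 09:44 + 120 min = 11:44.
Mixing the batter starts at 11:44 + 151 min = 14:15.
From 12:40 to 14:15 is 1 h 35 min.

1 h 35 min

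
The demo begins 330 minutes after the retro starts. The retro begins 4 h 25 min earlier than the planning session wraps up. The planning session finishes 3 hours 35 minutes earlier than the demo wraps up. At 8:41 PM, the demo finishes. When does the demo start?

The planning session ends at 8:41 PM − 215 min = 5:06 PM.
The retro starts at 5:06 PM − 265 min = 12:41 PM.
The demo starts at 12:41 PM + 330 min = 6:11 PM.

6:11 PM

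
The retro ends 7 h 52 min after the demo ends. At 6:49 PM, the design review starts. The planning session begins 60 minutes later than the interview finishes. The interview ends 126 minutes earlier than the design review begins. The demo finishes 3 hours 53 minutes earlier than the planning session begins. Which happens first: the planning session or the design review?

The interview ends at 6:49 PM − 126 min = 4:43 PM.
The planning session starts at 4:43 PM + 60 min = 5:43 PM.
The planning session starts at 5:43 PM and the design review starts at 6:49 PM, so the planning session is first.

the planning session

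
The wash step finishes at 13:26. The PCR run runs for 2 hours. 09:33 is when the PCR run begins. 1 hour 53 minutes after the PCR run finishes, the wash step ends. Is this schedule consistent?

The PCR run ends at 09:33 + 120 min = 11:33.
The wash step ends at 11:33 + 113 min = 13:26.
That matches the stated 13:26, so the schedule is consistent.

Yes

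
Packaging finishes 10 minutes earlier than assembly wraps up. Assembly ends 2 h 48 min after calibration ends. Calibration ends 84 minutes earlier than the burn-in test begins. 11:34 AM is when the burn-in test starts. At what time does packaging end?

12:48 PM

Calibration ends at 11:34 AM − 84 min = 10:10 AM.
Assembly ends at 10:10 AM + 168 min = 12:58 PM.
Packaging ends at 12:58 PM − 10 min = 12:48 PM.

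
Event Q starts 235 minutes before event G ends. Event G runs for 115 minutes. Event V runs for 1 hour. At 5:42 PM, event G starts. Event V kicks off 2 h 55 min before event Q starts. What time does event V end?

1:47 PM

Event G ends at 5:42 PM + 115 min = 7:37 PM.
Event Q starts at 7:37 PM − 235 min = 3:42 PM.
Event V starts at 3:42 PM − 175 min = 12:47 PM.
Event V ends at 12:47 PM + 60 min = 1:47 PM.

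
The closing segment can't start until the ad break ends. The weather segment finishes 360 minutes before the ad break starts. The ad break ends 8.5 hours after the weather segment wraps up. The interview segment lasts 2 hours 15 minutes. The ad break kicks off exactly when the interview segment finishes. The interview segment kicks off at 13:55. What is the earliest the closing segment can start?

The interview segment ends at 13:55 + 135 min = 16:10.
So the ad break starts at 16:10.
The weather segment ends at 16:10 − 360 min = 10:10.
The ad break ends at 10:10 + 510 min = 18:40.
The closing segment is bounded by the ad break, so the earliest it can start is 18:40.

18:40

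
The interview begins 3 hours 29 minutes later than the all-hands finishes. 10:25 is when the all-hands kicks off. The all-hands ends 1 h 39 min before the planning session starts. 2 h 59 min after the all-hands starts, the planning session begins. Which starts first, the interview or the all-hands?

the all-hands

The planning session starts at 10:25 + 179 min = 13:24.
The all-hands ends at 13:24 − 99 min = 11:45.
The interview starts at 11:45 + 209 min = 15:14.
The interview starts at 15:14 and the all-hands starts at 10:25, so the all-hands is first.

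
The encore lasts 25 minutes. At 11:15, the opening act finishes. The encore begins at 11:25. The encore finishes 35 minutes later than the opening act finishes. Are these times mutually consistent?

The encore ends at 11:15 + 35 min = 11:50.
The encore starts at 11:50 − 25 min = 11:25.
That matches the stated 11:25, so the schedule is consistent.

Yes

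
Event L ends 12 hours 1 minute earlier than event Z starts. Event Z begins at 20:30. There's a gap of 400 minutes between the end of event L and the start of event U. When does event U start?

15:09

Event L ends at 20:30 − 721 min = 08:29.
Event U starts at 08:29 + 400 min = 15:09.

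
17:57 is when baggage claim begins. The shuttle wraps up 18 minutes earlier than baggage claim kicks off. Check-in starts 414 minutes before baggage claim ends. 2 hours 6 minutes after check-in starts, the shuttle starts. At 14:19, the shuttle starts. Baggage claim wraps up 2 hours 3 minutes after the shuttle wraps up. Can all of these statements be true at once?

No

The shuttle ends at 17:57 − 18 min = 17:39.
Baggage claim ends at 17:39 + 123 min = 19:42.
Check-in starts at 19:42 − 414 min = 12:48.
The shuttle starts at 12:48 + 126 min = 14:54.
But the shuttle is also said to start at 14:19 — a 35-minute conflict.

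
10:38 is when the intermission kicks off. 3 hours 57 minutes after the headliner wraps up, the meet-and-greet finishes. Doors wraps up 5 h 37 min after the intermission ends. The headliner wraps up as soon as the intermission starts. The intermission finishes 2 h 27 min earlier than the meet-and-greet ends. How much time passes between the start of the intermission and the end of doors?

The headliner ends at 10:38.
The meet-and-greet ends at 10:38 + 237 min = 14:35.
The intermission ends at 14:35 − 147 min = 12:08.
Doors ends at 12:08 + 337 min = 17:45.
From 10:38 to 17:45 is 427 minutes.

427 minutes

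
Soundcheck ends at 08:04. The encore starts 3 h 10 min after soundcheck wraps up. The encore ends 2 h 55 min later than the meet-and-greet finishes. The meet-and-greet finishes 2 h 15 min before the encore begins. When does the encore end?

The encore starts at 08:04 + 190 min = 11:14.
The meet-and-greet ends at 11:14 − 135 min = 08:59.
The encore ends at 08:59 + 175 min = 11:54.

11:54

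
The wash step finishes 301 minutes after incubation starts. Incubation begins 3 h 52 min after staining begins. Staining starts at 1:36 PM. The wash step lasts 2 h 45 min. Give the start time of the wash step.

Incubation starts at 1:36 PM + 232 min = 5:28 PM.
The wash step ends at 5:28 PM + 301 min = 10:29 PM.
The wash step starts at 10:29 PM − 165 min = 7:44 PM.

7:44 PM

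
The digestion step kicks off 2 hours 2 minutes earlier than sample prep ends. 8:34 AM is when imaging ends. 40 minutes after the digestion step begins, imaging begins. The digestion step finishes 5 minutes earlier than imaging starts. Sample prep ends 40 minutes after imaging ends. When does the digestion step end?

7:47 AM

Sample prep ends at 8:34 AM + 40 min = 9:14 AM.
The digestion step starts at 9:14 AM − 122 min = 7:12 AM.
Imaging starts at 7:12 AM + 40 min = 7:52 AM.
The digestion step ends at 7:52 AM − 5 min = 7:47 AM.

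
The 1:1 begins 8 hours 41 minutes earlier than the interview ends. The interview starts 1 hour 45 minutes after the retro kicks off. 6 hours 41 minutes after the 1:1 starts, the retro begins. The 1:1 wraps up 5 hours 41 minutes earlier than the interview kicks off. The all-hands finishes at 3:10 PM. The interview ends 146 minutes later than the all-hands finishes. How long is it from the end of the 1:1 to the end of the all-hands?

The interview ends at 3:10 PM + 146 min = 5:36 PM.
The 1:1 starts at 5:36 PM − 521 min = 8:55 AM.
The retro starts at 8:55 AM + 401 min = 3:36 PM.
The interview starts at 3:36 PM + 105 min = 5:21 PM.
The 1:1 ends at 5:21 PM − 341 min = 11:40 AM.
From 11:40 AM to 3:10 PM is 3 hours 30 minutes.

3 hours 30 minutes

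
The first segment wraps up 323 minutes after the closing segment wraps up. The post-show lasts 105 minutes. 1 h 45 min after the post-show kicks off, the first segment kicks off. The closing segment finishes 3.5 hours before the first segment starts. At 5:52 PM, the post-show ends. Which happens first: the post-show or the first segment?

The post-show starts at 5:52 PM − 105 min = 4:07 PM.
The first segment starts at 4:07 PM + 105 min = 5:52 PM.
The post-show starts at 4:07 PM and the first segment starts at 5:52 PM, so the post-show is first.

the post-show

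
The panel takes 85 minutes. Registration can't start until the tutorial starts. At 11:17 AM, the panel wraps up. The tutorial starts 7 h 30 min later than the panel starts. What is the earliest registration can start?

The panel starts at 11:17 AM − 85 min = 9:52 AM.
The tutorial starts at 9:52 AM + 450 min = 5:22 PM.
Registration is bounded by the tutorial, so the earliest it can start is 5:22 PM.

5:22 PM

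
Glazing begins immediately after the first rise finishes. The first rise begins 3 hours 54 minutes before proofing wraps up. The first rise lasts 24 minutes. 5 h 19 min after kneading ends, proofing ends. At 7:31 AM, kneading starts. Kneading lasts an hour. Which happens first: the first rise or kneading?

Kneading ends at 7:31 AM + 60 min = 8:31 AM.
Proofing ends at 8:31 AM + 319 min = 1:50 PM.
The first rise starts at 1:50 PM − 234 min = 9:56 AM.
The first rise starts at 9:56 AM and kneading starts at 7:31 AM, so kneading is first.

kneading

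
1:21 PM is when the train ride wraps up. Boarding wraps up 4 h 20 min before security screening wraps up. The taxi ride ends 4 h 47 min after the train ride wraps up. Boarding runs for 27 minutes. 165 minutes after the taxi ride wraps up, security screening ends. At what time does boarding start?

4:06 PM

The taxi ride ends at 1:21 PM + 287 min = 6:08 PM.
Security screening ends at 6:08 PM + 165 min = 8:53 PM.
Boarding ends at 8:53 PM − 260 min = 4:33 PM.
Boarding starts at 4:33 PM − 27 min = 4:06 PM.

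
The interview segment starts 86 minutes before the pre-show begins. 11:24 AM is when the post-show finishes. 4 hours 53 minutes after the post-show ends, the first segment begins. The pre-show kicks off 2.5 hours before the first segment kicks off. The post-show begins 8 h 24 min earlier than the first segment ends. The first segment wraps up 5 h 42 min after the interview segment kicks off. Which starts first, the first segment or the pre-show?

The first segment starts at 11:24 AM + 293 min = 4:17 PM.
The pre-show starts at 4:17 PM − 150 min = 1:47 PM.
The first segment starts at 4:17 PM and the pre-show starts at 1:47 PM, so the pre-show is first.

the pre-show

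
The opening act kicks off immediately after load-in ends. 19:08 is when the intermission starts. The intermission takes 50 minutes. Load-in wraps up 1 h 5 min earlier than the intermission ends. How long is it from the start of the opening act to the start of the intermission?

The intermission ends at 19:08 + 50 min = 19:58.
Load-in ends at 19:58 − 65 min = 18:53.
So the opening act starts at 18:53.
From 18:53 to 19:08 is 15 minutes.

15 minutes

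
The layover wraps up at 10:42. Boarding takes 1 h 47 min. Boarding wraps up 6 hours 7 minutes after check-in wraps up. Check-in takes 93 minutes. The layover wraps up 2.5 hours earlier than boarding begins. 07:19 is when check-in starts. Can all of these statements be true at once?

Yes

Check-in ends at 07:19 + 93 min = 08:52.
Boarding ends at 08:52 + 367 min = 14:59.
Boarding starts at 14:59 − 107 min = 13:12.
The layover ends at 13:12 − 150 min = 10:42.
That matches the stated 10:42, so the schedule is consistent.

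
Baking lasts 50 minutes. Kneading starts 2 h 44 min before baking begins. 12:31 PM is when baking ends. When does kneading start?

8:57 AM

Baking starts at 12:31 PM − 50 min = 11:41 AM.
Kneading starts at 11:41 AM − 164 min = 8:57 AM.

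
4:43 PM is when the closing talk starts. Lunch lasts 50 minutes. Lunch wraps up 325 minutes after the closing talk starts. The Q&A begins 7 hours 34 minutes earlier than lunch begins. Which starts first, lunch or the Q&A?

Lunch ends at 4:43 PM + 325 min = 10:08 PM.
Lunch starts at 10:08 PM − 50 min = 9:18 PM.
The Q&A starts at 9:18 PM − 454 min = 1:44 PM.
Lunch starts at 9:18 PM and the Q&A starts at 1:44 PM, so the Q&A is first.

the Q&A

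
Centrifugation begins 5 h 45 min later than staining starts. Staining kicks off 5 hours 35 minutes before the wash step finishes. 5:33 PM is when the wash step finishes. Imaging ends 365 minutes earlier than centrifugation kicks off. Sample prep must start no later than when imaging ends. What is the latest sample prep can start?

11:38 AM

Staining starts at 5:33 PM − 335 min = 11:58 AM.
Centrifugation starts at 11:58 AM + 345 min = 5:43 PM.
Imaging ends at 5:43 PM − 365 min = 11:38 AM.
Sample prep is bounded by imaging, so the latest it can start is 11:38 AM.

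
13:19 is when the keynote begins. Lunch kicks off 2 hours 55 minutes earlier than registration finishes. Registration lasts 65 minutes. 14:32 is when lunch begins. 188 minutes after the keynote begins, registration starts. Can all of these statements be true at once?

No

Registration starts at 13:19 + 188 min = 16:27.
Registration ends at 16:27 + 65 min = 17:32.
Lunch starts at 17:32 − 175 min = 14:37.
But lunch is also said to start at 14:32 — a 5-minute conflict.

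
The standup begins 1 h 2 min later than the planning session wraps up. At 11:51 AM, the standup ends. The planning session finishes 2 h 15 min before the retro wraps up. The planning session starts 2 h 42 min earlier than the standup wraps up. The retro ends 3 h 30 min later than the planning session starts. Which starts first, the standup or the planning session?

The planning session starts at 11:51 AM − 162 min = 9:09 AM.
The retro ends at 9:09 AM + 210 min = 12:39 PM.
The planning session ends at 12:39 PM − 135 min = 10:24 AM.
The standup starts at 10:24 AM + 62 min = 11:26 AM.
The standup starts at 11:26 AM and the planning session starts at 9:09 AM, so the planning session is first.

the planning session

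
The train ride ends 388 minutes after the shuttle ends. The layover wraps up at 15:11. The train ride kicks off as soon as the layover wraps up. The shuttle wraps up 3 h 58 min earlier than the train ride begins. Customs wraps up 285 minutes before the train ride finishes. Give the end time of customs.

12:56

The train ride starts at 15:11.
The shuttle ends at 15:11 − 238 min = 11:13.
The train ride ends at 11:13 + 388 min = 17:41.
Customs ends at 17:41 − 285 min = 12:56.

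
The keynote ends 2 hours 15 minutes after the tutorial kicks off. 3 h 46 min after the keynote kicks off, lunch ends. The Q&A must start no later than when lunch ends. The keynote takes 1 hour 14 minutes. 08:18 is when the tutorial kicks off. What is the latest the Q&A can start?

The keynote ends at 08:18 + 135 min = 10:33.
The keynote starts at 10:33 − 74 min = 09:19.
Lunch ends at 09:19 + 226 min = 13:05.
The Q&A is bounded by lunch, so the latest it can start is 13:05.

13:05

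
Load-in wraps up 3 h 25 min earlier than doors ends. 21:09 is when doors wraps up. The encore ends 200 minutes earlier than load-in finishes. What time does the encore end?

14:24

Load-in ends at 21:09 − 205 min = 17:44.
The encore ends at 17:44 − 200 min = 14:24.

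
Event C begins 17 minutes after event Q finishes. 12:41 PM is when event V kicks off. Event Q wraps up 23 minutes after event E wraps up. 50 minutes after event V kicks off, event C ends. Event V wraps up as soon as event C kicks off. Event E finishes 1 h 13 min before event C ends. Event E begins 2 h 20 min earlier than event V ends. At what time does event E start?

Event C ends at 12:41 PM + 50 min = 1:31 PM.
Event E ends at 1:31 PM − 73 min = 12:18 PM.
Event Q ends at 12:18 PM + 23 min = 12:41 PM.
Event C starts at 12:41 PM + 17 min = 12:58 PM.
So event V ends at 12:58 PM.
Event E starts at 12:58 PM − 140 min = 10:38 AM.

10:38 AM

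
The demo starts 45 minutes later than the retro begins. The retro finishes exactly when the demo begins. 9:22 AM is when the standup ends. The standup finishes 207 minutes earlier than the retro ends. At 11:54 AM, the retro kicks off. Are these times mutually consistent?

The demo starts at 11:54 AM + 45 min = 12:39 PM.
So the retro ends at 12:39 PM.
The standup ends at 12:39 PM − 207 min = 9:12 AM.
But the standup is also said to end at 9:22 AM — a 10-minute conflict.

No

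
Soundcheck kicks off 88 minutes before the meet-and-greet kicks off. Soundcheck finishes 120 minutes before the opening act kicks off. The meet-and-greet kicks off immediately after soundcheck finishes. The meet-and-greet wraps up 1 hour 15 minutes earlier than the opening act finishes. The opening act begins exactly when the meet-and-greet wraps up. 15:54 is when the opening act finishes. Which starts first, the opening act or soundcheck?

The meet-and-greet ends at 15:54 − 75 min = 14:39.
So the opening act starts at 14:39.
Soundcheck ends at 14:39 − 120 min = 12:39.
So the meet-and-greet starts at 12:39.
Soundcheck starts at 12:39 − 88 min = 11:11.
The opening act starts at 14:39 and soundcheck starts at 11:11, so soundcheck is first.

soundcheck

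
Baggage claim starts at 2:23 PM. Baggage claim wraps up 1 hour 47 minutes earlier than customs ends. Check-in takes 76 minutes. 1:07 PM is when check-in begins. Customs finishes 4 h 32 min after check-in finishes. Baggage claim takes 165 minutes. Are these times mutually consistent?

Yes

Check-in ends at 1:07 PM + 76 min = 2:23 PM.
Customs ends at 2:23 PM + 272 min = 6:55 PM.
Baggage claim ends at 6:55 PM − 107 min = 5:08 PM.
Baggage claim starts at 5:08 PM − 165 min = 2:23 PM.
That matches the stated 2:23 PM, so the schedule is consistent.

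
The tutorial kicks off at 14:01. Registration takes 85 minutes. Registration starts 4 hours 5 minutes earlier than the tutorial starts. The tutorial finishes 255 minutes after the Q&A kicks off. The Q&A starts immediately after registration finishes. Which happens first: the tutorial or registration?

registration

Registration starts at 14:01 − 245 min = 09:56.
The tutorial starts at 14:01 and registration starts at 09:56, so registration is first.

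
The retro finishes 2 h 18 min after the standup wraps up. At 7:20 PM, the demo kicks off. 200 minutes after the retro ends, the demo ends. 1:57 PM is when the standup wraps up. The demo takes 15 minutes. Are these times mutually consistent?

Yes

The retro ends at 1:57 PM + 138 min = 4:15 PM.
The demo ends at 4:15 PM + 200 min = 7:35 PM.
The demo starts at 7:35 PM − 15 min = 7:20 PM.
That matches the stated 7:20 PM, so the schedule is consistent.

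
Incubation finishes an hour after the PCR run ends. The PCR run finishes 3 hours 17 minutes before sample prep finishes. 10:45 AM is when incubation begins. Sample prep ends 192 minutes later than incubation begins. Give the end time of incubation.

11:40 AM

Sample prep ends at 10:45 AM + 192 min = 1:57 PM.
The PCR run ends at 1:57 PM − 197 min = 10:40 AM.
Incubation ends at 10:40 AM + 60 min = 11:40 AM.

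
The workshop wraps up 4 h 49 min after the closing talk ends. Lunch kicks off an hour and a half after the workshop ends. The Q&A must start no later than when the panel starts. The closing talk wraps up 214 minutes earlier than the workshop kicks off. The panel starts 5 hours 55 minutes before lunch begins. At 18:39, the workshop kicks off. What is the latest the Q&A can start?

15:29

The closing talk ends at 18:39 − 214 min = 15:05.
The workshop ends at 15:05 + 289 min = 19:54.
Lunch starts at 19:54 + 90 min = 21:24.
The panel starts at 21:24 − 355 min = 15:29.
The Q&A is bounded by the panel, so the latest it can start is 15:29.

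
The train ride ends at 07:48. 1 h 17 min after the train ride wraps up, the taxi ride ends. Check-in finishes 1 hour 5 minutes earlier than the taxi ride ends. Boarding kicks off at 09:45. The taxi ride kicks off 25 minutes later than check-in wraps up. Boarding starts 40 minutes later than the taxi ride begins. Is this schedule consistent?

The taxi ride ends at 07:48 + 77 min = 09:05.
Check-in ends at 09:05 − 65 min = 08:00.
The taxi ride starts at 08:00 + 25 min = 08:25.
Boarding starts at 08:25 + 40 min = 09:05.
But boarding is also said to start at 09:45 — a 40-minute conflict.

No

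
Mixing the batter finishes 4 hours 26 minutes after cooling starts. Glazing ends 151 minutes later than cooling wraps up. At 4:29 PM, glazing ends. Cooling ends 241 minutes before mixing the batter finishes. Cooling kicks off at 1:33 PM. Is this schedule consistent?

Yes

Mixing the batter ends at 1:33 PM + 266 min = 5:59 PM.
Cooling ends at 5:59 PM − 241 min = 1:58 PM.
Glazing ends at 1:58 PM + 151 min = 4:29 PM.
That matches the stated 4:29 PM, so the schedule is consistent.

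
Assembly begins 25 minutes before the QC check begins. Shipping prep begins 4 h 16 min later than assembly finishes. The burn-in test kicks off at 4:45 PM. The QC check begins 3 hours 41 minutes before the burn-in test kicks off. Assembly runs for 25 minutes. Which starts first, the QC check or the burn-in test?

the QC check

The QC check starts at 4:45 PM − 221 min = 1:04 PM.
The QC check starts at 1:04 PM and the burn-in test starts at 4:45 PM, so the QC check is first.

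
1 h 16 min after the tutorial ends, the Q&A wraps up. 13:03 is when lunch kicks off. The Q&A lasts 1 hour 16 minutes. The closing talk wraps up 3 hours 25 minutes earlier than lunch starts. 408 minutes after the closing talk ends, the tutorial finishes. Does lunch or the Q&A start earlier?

lunch

The closing talk ends at 13:03 − 205 min = 09:38.
The tutorial ends at 09:38 + 408 min = 16:26.
The Q&A ends at 16:26 + 76 min = 17:42.
The Q&A starts at 17:42 − 76 min = 16:26.
Lunch starts at 13:03 and the Q&A starts at 16:26, so lunch is first.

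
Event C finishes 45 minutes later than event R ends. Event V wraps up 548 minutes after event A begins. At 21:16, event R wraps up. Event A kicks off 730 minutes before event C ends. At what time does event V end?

Event C ends at 21:16 + 45 min = 22:01.
Event A starts at 22:01 − 730 min = 09:51.
Event V ends at 09:51 + 548 min = 18:59.

18:59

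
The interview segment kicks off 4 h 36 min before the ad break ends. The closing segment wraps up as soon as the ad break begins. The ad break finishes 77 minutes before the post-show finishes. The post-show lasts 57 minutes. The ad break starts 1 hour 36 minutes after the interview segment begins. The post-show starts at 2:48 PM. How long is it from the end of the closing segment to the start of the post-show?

200 minutes

The post-show ends at 2:48 PM + 57 min = 3:45 PM.
The ad break ends at 3:45 PM − 77 min = 2:28 PM.
The interview segment starts at 2:28 PM − 276 min = 9:52 AM.
The ad break starts at 9:52 AM + 96 min = 11:28 AM.
So the closing segment ends at 11:28 AM.
From 11:28 AM to 2:48 PM is 200 minutes.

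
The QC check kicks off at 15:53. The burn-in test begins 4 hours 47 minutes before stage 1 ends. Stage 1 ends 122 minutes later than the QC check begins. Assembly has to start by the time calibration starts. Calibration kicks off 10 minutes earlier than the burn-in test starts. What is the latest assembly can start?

12:58

Stage 1 ends at 15:53 + 122 min = 17:55.
The burn-in test starts at 17:55 − 287 min = 13:08.
Calibration starts at 13:08 − 10 min = 12:58.
Assembly is bounded by calibration, so the latest it can start is 12:58.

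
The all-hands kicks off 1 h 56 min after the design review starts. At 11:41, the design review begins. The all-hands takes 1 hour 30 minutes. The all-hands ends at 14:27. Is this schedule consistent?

The all-hands starts at 11:41 + 116 min = 13:37.
The all-hands ends at 13:37 + 90 min = 15:07.
But the all-hands is also said to end at 14:27 — a 40-minute conflict.

No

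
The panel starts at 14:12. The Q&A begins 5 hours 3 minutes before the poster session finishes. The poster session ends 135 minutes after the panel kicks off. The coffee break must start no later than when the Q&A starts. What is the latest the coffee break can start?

11:24

The poster session ends at 14:12 + 135 min = 16:27.
The Q&A starts at 16:27 − 303 min = 11:24.
The coffee break is bounded by the Q&A, so the latest it can start is 11:24.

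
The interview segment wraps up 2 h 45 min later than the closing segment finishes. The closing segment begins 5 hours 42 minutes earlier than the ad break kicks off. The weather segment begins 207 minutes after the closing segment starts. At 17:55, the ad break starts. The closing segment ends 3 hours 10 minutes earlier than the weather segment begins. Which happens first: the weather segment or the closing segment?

the closing segment

The closing segment starts at 17:55 − 342 min = 12:13.
The weather segment starts at 12:13 + 207 min = 15:40.
The weather segment starts at 15:40 and the closing segment starts at 12:13, so the closing segment is first.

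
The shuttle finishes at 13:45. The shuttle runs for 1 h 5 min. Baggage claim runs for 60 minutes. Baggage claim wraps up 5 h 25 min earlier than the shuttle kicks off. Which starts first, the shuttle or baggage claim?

The shuttle starts at 13:45 − 65 min = 12:40.
Baggage claim ends at 12:40 − 325 min = 07:15.
Baggage claim starts at 07:15 − 60 min = 06:15.
The shuttle starts at 12:40 and baggage claim starts at 06:15, so baggage claim is first.

baggage claim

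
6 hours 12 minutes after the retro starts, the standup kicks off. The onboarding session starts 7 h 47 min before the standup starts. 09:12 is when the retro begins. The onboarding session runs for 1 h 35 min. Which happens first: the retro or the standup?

The standup starts at 09:12 + 372 min = 15:24.
The retro starts at 09:12 and the standup starts at 15:24, so the retro is first.

the retro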